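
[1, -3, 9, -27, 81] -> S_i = 1*-3^i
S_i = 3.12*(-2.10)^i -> [3.12, -6.55, 13.76, -28.89, 60.68]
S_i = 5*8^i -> [5, 40, 320, 2560, 20480]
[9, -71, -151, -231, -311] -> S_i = 9 + -80*i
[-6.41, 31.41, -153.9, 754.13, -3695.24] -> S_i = -6.41*(-4.90)^i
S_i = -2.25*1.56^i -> [-2.25, -3.51, -5.48, -8.54, -13.33]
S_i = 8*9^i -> [8, 72, 648, 5832, 52488]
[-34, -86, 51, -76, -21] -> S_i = Random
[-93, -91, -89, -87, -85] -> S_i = -93 + 2*i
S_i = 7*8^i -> [7, 56, 448, 3584, 28672]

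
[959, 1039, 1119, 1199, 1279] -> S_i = 959 + 80*i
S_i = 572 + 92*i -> [572, 664, 756, 848, 940]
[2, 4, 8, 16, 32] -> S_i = 2*2^i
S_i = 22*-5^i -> [22, -110, 550, -2750, 13750]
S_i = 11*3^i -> [11, 33, 99, 297, 891]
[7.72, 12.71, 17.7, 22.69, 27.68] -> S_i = 7.72 + 4.99*i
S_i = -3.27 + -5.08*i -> [-3.27, -8.35, -13.43, -18.51, -23.59]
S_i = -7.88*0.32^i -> [-7.88, -2.52, -0.81, -0.26, -0.08]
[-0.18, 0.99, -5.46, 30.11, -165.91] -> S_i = -0.18*(-5.51)^i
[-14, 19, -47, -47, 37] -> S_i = Random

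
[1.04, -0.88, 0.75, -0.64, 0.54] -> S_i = 1.04*(-0.85)^i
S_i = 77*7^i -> [77, 539, 3773, 26411, 184877]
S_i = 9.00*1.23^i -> [9.0, 11.07, 13.62, 16.75, 20.6]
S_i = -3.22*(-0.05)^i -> [-3.22, 0.16, -0.01, 0.0, -0.0]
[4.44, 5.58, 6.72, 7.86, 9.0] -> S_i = 4.44 + 1.14*i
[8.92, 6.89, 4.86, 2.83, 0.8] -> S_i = 8.92 + -2.03*i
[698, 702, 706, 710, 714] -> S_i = 698 + 4*i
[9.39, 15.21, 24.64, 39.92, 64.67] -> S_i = 9.39*1.62^i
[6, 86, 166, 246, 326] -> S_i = 6 + 80*i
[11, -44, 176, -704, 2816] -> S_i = 11*-4^i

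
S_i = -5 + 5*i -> [-5, 0, 5, 10, 15]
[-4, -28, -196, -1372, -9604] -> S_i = -4*7^i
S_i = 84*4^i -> [84, 336, 1344, 5376, 21504]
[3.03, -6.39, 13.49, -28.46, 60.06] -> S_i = 3.03*(-2.11)^i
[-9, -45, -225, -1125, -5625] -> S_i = -9*5^i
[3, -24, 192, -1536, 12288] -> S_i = 3*-8^i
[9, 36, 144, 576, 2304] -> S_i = 9*4^i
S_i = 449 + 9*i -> [449, 458, 467, 476, 485]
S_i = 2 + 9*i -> [2, 11, 20, 29, 38]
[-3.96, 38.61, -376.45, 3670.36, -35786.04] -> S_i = -3.96*(-9.75)^i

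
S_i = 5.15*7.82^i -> [5.15, 40.27, 314.93, 2462.79, 19259.02]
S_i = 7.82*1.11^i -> [7.82, 8.68, 9.64, 10.69, 11.87]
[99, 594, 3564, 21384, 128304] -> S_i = 99*6^i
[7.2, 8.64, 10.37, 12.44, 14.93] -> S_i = 7.20*1.20^i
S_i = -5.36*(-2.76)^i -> [-5.36, 14.79, -40.83, 112.69, -311.03]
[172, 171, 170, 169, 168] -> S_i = 172 + -1*i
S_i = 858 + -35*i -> [858, 823, 788, 753, 718]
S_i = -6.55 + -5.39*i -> [-6.55, -11.94, -17.33, -22.72, -28.11]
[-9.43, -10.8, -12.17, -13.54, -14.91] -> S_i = -9.43 + -1.37*i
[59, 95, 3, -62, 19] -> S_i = Random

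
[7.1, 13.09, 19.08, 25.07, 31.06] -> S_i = 7.10 + 5.99*i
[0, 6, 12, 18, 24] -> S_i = 0 + 6*i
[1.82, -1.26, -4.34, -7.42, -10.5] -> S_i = 1.82 + -3.08*i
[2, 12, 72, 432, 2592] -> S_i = 2*6^i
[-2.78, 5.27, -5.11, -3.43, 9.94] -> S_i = Random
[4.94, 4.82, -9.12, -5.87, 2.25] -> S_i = Random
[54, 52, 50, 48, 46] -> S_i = 54 + -2*i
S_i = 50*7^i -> [50, 350, 2450, 17150, 120050]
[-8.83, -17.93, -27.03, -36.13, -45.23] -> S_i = -8.83 + -9.10*i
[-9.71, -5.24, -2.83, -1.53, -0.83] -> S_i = -9.71*0.54^i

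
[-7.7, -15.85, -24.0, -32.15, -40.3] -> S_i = -7.70 + -8.15*i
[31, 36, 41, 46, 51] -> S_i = 31 + 5*i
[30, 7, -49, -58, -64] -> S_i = Random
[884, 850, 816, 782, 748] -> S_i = 884 + -34*i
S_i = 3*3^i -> [3, 9, 27, 81, 243]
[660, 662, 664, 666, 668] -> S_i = 660 + 2*i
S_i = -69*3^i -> [-69, -207, -621, -1863, -5589]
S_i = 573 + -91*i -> [573, 482, 391, 300, 209]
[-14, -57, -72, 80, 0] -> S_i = Random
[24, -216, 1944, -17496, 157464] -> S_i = 24*-9^i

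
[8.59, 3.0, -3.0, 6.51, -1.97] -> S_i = Random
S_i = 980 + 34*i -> [980, 1014, 1048, 1082, 1116]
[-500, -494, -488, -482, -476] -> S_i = -500 + 6*i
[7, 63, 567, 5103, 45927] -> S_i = 7*9^i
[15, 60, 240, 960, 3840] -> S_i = 15*4^i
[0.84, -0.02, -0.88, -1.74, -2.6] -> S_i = 0.84 + -0.86*i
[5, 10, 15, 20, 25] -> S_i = 5 + 5*i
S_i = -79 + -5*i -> [-79, -84, -89, -94, -99]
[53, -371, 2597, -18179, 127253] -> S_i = 53*-7^i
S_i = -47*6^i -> [-47, -282, -1692, -10152, -60912]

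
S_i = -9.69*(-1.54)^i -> [-9.69, 14.92, -22.98, 35.39, -54.5]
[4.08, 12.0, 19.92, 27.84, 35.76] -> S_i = 4.08 + 7.92*i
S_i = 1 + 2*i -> [1, 3, 5, 7, 9]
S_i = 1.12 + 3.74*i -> [1.12, 4.86, 8.6, 12.34, 16.08]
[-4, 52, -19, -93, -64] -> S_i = Random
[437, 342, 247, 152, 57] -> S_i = 437 + -95*i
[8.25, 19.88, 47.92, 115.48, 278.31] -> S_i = 8.25*2.41^i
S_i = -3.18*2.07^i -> [-3.18, -6.58, -13.63, -28.21, -58.39]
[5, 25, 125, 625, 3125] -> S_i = 5*5^i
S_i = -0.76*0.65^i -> [-0.76, -0.49, -0.32, -0.21, -0.14]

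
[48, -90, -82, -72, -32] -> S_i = Random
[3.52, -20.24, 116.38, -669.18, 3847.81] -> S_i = 3.52*(-5.75)^i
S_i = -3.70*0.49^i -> [-3.7, -1.81, -0.89, -0.44, -0.21]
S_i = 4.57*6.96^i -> [4.57, 31.81, 221.38, 1540.79, 10723.91]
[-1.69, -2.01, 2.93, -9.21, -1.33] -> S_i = Random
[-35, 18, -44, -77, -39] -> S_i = Random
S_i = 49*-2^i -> [49, -98, 196, -392, 784]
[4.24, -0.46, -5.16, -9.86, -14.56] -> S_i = 4.24 + -4.70*i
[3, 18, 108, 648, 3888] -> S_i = 3*6^i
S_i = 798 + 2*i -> [798, 800, 802, 804, 806]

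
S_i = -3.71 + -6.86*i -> [-3.71, -10.57, -17.43, -24.29, -31.15]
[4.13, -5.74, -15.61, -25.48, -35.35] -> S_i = 4.13 + -9.87*i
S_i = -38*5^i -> [-38, -190, -950, -4750, -23750]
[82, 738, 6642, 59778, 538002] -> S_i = 82*9^i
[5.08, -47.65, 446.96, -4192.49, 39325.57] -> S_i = 5.08*(-9.38)^i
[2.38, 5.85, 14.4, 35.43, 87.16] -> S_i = 2.38*2.46^i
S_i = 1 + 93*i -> [1, 94, 187, 280, 373]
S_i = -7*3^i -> [-7, -21, -63, -189, -567]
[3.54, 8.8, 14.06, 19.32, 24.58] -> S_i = 3.54 + 5.26*i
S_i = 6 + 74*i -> [6, 80, 154, 228, 302]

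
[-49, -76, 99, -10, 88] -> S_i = Random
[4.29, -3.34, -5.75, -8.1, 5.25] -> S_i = Random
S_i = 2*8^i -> [2, 16, 128, 1024, 8192]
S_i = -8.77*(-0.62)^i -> [-8.77, 5.44, -3.37, 2.09, -1.3]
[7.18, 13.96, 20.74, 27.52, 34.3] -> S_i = 7.18 + 6.78*i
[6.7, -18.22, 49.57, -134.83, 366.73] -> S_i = 6.70*(-2.72)^i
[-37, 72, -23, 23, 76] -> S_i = Random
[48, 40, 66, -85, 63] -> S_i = Random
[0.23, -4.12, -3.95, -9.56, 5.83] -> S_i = Random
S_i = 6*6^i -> [6, 36, 216, 1296, 7776]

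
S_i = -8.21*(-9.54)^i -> [-8.21, 78.32, -747.21, 7128.34, -68004.34]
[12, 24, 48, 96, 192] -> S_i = 12*2^i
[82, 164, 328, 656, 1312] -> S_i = 82*2^i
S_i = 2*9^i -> [2, 18, 162, 1458, 13122]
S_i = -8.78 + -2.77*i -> [-8.78, -11.55, -14.32, -17.09, -19.86]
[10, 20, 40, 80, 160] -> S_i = 10*2^i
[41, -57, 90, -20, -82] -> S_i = Random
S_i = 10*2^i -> [10, 20, 40, 80, 160]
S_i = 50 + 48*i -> [50, 98, 146, 194, 242]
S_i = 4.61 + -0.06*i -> [4.61, 4.55, 4.49, 4.43, 4.37]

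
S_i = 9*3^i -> [9, 27, 81, 243, 729]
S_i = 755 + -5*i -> [755, 750, 745, 740, 735]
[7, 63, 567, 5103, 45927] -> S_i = 7*9^i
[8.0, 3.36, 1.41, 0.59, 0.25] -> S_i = 8.00*0.42^i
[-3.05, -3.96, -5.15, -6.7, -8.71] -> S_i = -3.05*1.30^i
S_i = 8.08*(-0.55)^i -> [8.08, -4.44, 2.44, -1.34, 0.74]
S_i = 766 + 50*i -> [766, 816, 866, 916, 966]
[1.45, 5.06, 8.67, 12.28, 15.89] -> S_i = 1.45 + 3.61*i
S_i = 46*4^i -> [46, 184, 736, 2944, 11776]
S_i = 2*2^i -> [2, 4, 8, 16, 32]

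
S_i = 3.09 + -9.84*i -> [3.09, -6.75, -16.59, -26.43, -36.27]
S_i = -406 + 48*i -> [-406, -358, -310, -262, -214]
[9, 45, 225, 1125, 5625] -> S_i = 9*5^i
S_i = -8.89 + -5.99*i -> [-8.89, -14.88, -20.87, -26.86, -32.85]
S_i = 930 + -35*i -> [930, 895, 860, 825, 790]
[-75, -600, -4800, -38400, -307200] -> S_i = -75*8^i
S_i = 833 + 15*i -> [833, 848, 863, 878, 893]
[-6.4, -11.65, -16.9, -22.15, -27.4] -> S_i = -6.40 + -5.25*i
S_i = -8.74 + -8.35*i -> [-8.74, -17.09, -25.44, -33.79, -42.14]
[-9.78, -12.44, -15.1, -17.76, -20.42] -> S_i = -9.78 + -2.66*i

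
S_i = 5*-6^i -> [5, -30, 180, -1080, 6480]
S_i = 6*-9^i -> [6, -54, 486, -4374, 39366]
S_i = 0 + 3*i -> [0, 3, 6, 9, 12]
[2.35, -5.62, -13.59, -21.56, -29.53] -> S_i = 2.35 + -7.97*i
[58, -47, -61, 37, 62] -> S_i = Random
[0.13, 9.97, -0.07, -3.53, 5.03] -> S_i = Random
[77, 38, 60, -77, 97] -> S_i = Random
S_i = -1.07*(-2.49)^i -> [-1.07, 2.66, -6.63, 16.52, -41.13]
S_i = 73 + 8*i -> [73, 81, 89, 97, 105]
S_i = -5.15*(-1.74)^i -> [-5.15, 8.96, -15.59, 27.13, -47.21]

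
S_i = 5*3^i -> [5, 15, 45, 135, 405]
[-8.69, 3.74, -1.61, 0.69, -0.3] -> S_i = -8.69*(-0.43)^i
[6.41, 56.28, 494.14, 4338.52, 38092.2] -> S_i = 6.41*8.78^i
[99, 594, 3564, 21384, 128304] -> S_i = 99*6^i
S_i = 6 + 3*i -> [6, 9, 12, 15, 18]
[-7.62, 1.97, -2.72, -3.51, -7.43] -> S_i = Random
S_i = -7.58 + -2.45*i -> [-7.58, -10.03, -12.48, -14.93, -17.38]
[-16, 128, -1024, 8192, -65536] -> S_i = -16*-8^i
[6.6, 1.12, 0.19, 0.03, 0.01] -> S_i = 6.60*0.17^i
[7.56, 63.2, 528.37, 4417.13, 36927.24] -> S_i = 7.56*8.36^i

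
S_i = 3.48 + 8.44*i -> [3.48, 11.92, 20.36, 28.8, 37.24]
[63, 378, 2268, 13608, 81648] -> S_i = 63*6^i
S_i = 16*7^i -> [16, 112, 784, 5488, 38416]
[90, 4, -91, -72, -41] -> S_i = Random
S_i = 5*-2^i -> [5, -10, 20, -40, 80]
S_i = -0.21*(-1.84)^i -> [-0.21, 0.39, -0.71, 1.31, -2.41]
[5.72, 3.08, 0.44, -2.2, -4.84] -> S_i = 5.72 + -2.64*i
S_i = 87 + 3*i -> [87, 90, 93, 96, 99]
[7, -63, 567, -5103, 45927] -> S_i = 7*-9^i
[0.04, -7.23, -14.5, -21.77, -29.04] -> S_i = 0.04 + -7.27*i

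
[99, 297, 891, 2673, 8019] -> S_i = 99*3^i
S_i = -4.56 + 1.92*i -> [-4.56, -2.64, -0.72, 1.2, 3.12]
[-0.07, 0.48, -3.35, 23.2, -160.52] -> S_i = -0.07*(-6.92)^i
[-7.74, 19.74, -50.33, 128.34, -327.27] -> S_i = -7.74*(-2.55)^i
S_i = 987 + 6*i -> [987, 993, 999, 1005, 1011]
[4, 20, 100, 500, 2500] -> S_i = 4*5^i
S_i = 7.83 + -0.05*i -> [7.83, 7.78, 7.73, 7.68, 7.63]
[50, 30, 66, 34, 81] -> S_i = Random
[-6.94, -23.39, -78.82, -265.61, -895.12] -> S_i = -6.94*3.37^i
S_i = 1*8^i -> [1, 8, 64, 512, 4096]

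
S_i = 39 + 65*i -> [39, 104, 169, 234, 299]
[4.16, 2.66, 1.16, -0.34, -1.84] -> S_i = 4.16 + -1.50*i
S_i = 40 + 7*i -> [40, 47, 54, 61, 68]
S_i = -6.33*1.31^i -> [-6.33, -8.29, -10.86, -14.23, -18.64]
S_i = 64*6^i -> [64, 384, 2304, 13824, 82944]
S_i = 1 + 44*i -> [1, 45, 89, 133, 177]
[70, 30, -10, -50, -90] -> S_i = 70 + -40*i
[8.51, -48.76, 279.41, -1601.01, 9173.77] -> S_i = 8.51*(-5.73)^i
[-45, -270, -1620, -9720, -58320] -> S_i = -45*6^i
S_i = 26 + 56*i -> [26, 82, 138, 194, 250]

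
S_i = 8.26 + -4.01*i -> [8.26, 4.25, 0.24, -3.77, -7.78]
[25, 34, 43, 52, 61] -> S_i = 25 + 9*i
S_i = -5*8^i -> [-5, -40, -320, -2560, -20480]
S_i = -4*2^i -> [-4, -8, -16, -32, -64]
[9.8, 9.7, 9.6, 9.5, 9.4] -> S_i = 9.80 + -0.10*i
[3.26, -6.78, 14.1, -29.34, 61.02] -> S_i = 3.26*(-2.08)^i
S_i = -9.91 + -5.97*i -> [-9.91, -15.88, -21.85, -27.82, -33.79]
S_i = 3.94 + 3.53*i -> [3.94, 7.47, 11.0, 14.53, 18.06]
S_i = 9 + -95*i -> [9, -86, -181, -276, -371]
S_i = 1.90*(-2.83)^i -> [1.9, -5.38, 15.22, -43.06, 121.87]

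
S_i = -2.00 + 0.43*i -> [-2.0, -1.57, -1.14, -0.71, -0.28]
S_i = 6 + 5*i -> [6, 11, 16, 21, 26]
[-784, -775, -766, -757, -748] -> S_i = -784 + 9*i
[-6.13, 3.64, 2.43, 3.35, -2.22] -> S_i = Random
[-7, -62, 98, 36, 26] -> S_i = Random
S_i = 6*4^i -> [6, 24, 96, 384, 1536]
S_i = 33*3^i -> [33, 99, 297, 891, 2673]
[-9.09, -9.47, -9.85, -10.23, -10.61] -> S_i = -9.09 + -0.38*i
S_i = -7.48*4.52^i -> [-7.48, -33.81, -152.82, -690.74, -3122.16]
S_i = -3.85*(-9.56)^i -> [-3.85, 36.81, -351.87, 3363.83, -32158.24]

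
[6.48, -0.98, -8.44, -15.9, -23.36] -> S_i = 6.48 + -7.46*i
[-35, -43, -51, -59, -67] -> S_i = -35 + -8*i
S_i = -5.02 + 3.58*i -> [-5.02, -1.44, 2.14, 5.72, 9.3]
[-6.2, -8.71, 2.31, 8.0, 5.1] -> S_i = Random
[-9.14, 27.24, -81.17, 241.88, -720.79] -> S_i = -9.14*(-2.98)^i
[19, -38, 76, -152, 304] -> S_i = 19*-2^i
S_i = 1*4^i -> [1, 4, 16, 64, 256]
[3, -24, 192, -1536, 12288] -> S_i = 3*-8^i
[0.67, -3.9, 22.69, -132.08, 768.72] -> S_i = 0.67*(-5.82)^i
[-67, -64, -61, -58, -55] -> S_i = -67 + 3*i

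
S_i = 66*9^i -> [66, 594, 5346, 48114, 433026]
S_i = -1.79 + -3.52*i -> [-1.79, -5.31, -8.83, -12.35, -15.87]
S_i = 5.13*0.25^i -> [5.13, 1.28, 0.32, 0.08, 0.02]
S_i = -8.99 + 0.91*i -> [-8.99, -8.08, -7.17, -6.26, -5.35]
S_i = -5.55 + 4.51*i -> [-5.55, -1.04, 3.47, 7.98, 12.49]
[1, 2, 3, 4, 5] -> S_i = 1 + 1*i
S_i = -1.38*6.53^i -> [-1.38, -9.01, -58.84, -384.25, -2509.18]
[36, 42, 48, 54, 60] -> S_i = 36 + 6*i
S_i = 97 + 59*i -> [97, 156, 215, 274, 333]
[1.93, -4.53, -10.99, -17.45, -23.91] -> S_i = 1.93 + -6.46*i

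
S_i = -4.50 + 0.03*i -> [-4.5, -4.47, -4.44, -4.41, -4.38]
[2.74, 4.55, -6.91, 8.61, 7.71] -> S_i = Random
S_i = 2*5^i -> [2, 10, 50, 250, 1250]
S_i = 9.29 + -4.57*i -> [9.29, 4.72, 0.15, -4.42, -8.99]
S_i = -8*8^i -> [-8, -64, -512, -4096, -32768]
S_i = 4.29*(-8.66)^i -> [4.29, -37.15, 321.73, -2786.19, 24128.42]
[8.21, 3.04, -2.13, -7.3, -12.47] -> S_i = 8.21 + -5.17*i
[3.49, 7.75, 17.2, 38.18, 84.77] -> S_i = 3.49*2.22^i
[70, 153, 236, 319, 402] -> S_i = 70 + 83*i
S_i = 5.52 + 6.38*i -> [5.52, 11.9, 18.28, 24.66, 31.04]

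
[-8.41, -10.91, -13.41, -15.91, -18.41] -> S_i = -8.41 + -2.50*i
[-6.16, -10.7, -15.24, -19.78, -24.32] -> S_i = -6.16 + -4.54*i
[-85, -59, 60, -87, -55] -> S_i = Random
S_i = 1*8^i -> [1, 8, 64, 512, 4096]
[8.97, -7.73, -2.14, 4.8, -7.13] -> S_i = Random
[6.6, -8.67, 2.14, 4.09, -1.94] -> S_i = Random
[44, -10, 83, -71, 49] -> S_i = Random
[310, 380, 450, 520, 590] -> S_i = 310 + 70*i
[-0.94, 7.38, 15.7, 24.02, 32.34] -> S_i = -0.94 + 8.32*i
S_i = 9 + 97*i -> [9, 106, 203, 300, 397]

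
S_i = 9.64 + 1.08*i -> [9.64, 10.72, 11.8, 12.88, 13.96]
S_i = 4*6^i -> [4, 24, 144, 864, 5184]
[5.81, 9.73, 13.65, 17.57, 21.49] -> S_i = 5.81 + 3.92*i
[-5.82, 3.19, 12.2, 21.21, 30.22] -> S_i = -5.82 + 9.01*i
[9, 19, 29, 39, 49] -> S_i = 9 + 10*i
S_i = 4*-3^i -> [4, -12, 36, -108, 324]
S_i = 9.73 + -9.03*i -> [9.73, 0.7, -8.33, -17.36, -26.39]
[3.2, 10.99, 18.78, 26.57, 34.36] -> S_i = 3.20 + 7.79*i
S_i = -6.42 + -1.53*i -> [-6.42, -7.95, -9.48, -11.01, -12.54]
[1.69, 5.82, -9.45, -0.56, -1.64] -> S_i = Random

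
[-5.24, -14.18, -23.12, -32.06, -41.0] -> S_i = -5.24 + -8.94*i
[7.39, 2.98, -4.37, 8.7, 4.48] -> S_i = Random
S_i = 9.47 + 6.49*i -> [9.47, 15.96, 22.45, 28.94, 35.43]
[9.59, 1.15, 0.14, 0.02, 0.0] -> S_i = 9.59*0.12^i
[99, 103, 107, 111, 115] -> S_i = 99 + 4*i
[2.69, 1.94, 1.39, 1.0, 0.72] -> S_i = 2.69*0.72^i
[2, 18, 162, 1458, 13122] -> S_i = 2*9^i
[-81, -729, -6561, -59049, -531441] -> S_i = -81*9^i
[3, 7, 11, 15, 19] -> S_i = 3 + 4*i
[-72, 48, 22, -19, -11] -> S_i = Random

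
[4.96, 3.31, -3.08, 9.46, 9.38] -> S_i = Random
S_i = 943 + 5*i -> [943, 948, 953, 958, 963]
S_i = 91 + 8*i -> [91, 99, 107, 115, 123]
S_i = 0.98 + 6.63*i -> [0.98, 7.61, 14.24, 20.87, 27.5]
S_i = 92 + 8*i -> [92, 100, 108, 116, 124]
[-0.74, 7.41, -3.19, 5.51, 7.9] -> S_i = Random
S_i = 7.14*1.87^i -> [7.14, 13.35, 24.97, 46.69, 87.31]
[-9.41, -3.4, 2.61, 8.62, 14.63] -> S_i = -9.41 + 6.01*i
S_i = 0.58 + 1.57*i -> [0.58, 2.15, 3.72, 5.29, 6.86]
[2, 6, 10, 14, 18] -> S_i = 2 + 4*i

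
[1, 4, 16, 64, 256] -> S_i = 1*4^i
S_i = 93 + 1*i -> [93, 94, 95, 96, 97]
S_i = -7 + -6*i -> [-7, -13, -19, -25, -31]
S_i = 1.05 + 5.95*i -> [1.05, 7.0, 12.95, 18.9, 24.85]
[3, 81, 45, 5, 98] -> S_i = Random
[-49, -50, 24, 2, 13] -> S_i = Random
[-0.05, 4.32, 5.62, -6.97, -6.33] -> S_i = Random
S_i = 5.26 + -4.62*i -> [5.26, 0.64, -3.98, -8.6, -13.22]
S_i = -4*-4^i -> [-4, 16, -64, 256, -1024]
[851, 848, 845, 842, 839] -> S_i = 851 + -3*i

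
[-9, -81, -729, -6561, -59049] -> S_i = -9*9^i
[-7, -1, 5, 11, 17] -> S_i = -7 + 6*i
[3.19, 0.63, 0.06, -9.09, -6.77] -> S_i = Random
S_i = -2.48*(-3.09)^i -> [-2.48, 7.66, -23.68, 73.17, -226.09]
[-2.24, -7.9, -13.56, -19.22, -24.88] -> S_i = -2.24 + -5.66*i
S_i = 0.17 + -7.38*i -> [0.17, -7.21, -14.59, -21.97, -29.35]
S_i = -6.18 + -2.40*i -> [-6.18, -8.58, -10.98, -13.38, -15.78]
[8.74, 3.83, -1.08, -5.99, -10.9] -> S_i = 8.74 + -4.91*i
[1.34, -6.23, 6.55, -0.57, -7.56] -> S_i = Random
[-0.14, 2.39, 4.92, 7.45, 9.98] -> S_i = -0.14 + 2.53*i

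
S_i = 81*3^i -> [81, 243, 729, 2187, 6561]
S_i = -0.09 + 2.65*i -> [-0.09, 2.56, 5.21, 7.86, 10.51]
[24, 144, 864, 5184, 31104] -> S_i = 24*6^i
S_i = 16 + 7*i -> [16, 23, 30, 37, 44]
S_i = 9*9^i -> [9, 81, 729, 6561, 59049]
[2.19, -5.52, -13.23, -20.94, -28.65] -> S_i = 2.19 + -7.71*i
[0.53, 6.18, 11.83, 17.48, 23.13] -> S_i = 0.53 + 5.65*i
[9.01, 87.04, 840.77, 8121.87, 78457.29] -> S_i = 9.01*9.66^i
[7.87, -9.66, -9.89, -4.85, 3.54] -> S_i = Random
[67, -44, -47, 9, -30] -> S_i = Random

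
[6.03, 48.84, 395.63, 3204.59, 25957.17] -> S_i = 6.03*8.10^i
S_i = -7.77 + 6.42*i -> [-7.77, -1.35, 5.07, 11.49, 17.91]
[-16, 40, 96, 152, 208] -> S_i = -16 + 56*i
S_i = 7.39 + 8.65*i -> [7.39, 16.04, 24.69, 33.34, 41.99]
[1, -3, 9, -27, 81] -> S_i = 1*-3^i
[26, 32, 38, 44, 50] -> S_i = 26 + 6*i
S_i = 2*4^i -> [2, 8, 32, 128, 512]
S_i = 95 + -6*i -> [95, 89, 83, 77, 71]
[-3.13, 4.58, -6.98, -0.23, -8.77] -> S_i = Random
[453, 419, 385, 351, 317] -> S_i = 453 + -34*i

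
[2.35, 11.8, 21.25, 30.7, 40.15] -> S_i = 2.35 + 9.45*i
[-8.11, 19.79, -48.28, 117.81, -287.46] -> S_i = -8.11*(-2.44)^i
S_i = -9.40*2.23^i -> [-9.4, -20.96, -46.75, -104.24, -232.46]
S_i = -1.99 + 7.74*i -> [-1.99, 5.75, 13.49, 21.23, 28.97]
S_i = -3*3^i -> [-3, -9, -27, -81, -243]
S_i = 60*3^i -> [60, 180, 540, 1620, 4860]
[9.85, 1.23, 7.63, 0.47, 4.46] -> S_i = Random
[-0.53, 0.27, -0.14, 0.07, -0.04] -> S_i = -0.53*(-0.51)^i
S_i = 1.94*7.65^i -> [1.94, 14.84, 113.53, 868.53, 6644.27]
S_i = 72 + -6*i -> [72, 66, 60, 54, 48]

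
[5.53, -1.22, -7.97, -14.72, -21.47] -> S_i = 5.53 + -6.75*i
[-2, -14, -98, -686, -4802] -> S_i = -2*7^i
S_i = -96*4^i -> [-96, -384, -1536, -6144, -24576]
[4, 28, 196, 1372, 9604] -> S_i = 4*7^i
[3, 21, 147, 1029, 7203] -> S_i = 3*7^i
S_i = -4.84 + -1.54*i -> [-4.84, -6.38, -7.92, -9.46, -11.0]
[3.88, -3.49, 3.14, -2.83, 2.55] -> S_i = 3.88*(-0.90)^i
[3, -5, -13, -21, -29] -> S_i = 3 + -8*i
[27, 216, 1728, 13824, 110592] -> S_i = 27*8^i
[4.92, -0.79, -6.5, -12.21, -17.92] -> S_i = 4.92 + -5.71*i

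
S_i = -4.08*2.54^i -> [-4.08, -10.36, -26.32, -66.86, -169.82]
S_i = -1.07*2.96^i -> [-1.07, -3.17, -9.37, -27.75, -82.14]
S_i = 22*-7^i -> [22, -154, 1078, -7546, 52822]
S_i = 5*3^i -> [5, 15, 45, 135, 405]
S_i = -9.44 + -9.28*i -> [-9.44, -18.72, -28.0, -37.28, -46.56]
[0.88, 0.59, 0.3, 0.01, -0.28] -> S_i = 0.88 + -0.29*i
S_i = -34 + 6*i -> [-34, -28, -22, -16, -10]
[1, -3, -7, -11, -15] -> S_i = 1 + -4*i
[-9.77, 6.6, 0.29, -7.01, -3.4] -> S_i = Random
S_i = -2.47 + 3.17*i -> [-2.47, 0.7, 3.87, 7.04, 10.21]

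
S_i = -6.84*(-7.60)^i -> [-6.84, 51.98, -395.08, 3002.6, -22819.73]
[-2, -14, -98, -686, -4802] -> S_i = -2*7^i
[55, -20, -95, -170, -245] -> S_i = 55 + -75*i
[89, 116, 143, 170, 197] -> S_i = 89 + 27*i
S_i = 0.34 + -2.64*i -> [0.34, -2.3, -4.94, -7.58, -10.22]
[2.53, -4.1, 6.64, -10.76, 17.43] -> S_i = 2.53*(-1.62)^i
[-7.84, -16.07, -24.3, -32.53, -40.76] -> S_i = -7.84 + -8.23*i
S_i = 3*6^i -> [3, 18, 108, 648, 3888]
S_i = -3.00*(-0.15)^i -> [-3.0, 0.45, -0.07, 0.01, -0.0]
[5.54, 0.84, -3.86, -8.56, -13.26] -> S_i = 5.54 + -4.70*i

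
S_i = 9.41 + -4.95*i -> [9.41, 4.46, -0.49, -5.44, -10.39]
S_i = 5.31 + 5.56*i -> [5.31, 10.87, 16.43, 21.99, 27.55]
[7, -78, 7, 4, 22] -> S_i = Random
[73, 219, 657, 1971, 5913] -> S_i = 73*3^i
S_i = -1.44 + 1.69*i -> [-1.44, 0.25, 1.94, 3.63, 5.32]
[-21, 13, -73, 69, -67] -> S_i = Random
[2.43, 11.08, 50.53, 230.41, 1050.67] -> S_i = 2.43*4.56^i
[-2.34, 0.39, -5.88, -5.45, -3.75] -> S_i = Random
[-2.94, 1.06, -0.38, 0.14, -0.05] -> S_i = -2.94*(-0.36)^i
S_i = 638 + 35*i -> [638, 673, 708, 743, 778]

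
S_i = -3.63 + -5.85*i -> [-3.63, -9.48, -15.33, -21.18, -27.03]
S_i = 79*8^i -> [79, 632, 5056, 40448, 323584]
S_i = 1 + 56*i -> [1, 57, 113, 169, 225]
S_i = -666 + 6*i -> [-666, -660, -654, -648, -642]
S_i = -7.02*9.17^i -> [-7.02, -64.37, -590.3, -5413.09, -49638.02]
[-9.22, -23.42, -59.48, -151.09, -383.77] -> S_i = -9.22*2.54^i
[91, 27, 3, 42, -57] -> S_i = Random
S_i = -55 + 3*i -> [-55, -52, -49, -46, -43]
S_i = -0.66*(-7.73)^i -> [-0.66, 5.1, -39.44, 304.85, -2356.47]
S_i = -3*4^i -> [-3, -12, -48, -192, -768]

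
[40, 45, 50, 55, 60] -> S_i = 40 + 5*i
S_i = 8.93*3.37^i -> [8.93, 30.09, 101.42, 341.78, 1151.78]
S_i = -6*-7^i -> [-6, 42, -294, 2058, -14406]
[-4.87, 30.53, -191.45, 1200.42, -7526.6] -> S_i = -4.87*(-6.27)^i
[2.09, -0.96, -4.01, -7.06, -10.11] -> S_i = 2.09 + -3.05*i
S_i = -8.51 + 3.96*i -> [-8.51, -4.55, -0.59, 3.37, 7.33]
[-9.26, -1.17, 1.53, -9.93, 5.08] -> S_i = Random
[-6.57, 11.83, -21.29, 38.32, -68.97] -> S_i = -6.57*(-1.80)^i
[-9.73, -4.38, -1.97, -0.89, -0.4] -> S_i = -9.73*0.45^i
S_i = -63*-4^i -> [-63, 252, -1008, 4032, -16128]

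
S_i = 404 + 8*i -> [404, 412, 420, 428, 436]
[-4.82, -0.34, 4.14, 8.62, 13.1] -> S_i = -4.82 + 4.48*i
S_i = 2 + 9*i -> [2, 11, 20, 29, 38]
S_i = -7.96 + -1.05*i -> [-7.96, -9.01, -10.06, -11.11, -12.16]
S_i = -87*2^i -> [-87, -174, -348, -696, -1392]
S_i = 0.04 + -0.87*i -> [0.04, -0.83, -1.7, -2.57, -3.44]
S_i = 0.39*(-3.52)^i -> [0.39, -1.37, 4.83, -17.01, 59.87]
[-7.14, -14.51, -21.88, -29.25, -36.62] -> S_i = -7.14 + -7.37*i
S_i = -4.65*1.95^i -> [-4.65, -9.07, -17.68, -34.48, -67.23]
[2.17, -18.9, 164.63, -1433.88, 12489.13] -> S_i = 2.17*(-8.71)^i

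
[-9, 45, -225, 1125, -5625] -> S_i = -9*-5^i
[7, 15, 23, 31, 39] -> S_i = 7 + 8*i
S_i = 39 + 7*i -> [39, 46, 53, 60, 67]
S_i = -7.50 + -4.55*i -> [-7.5, -12.05, -16.6, -21.15, -25.7]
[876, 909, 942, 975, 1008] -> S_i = 876 + 33*i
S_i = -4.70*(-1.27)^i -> [-4.7, 5.97, -7.58, 9.63, -12.23]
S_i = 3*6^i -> [3, 18, 108, 648, 3888]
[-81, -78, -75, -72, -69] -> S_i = -81 + 3*i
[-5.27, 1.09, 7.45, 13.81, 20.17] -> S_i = -5.27 + 6.36*i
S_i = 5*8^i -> [5, 40, 320, 2560, 20480]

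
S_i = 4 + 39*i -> [4, 43, 82, 121, 160]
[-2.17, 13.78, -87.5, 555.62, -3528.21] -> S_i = -2.17*(-6.35)^i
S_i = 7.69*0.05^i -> [7.69, 0.38, 0.02, 0.0, 0.0]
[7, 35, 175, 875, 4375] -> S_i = 7*5^i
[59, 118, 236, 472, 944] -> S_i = 59*2^i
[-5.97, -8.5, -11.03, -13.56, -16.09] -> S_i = -5.97 + -2.53*i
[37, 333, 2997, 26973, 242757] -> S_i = 37*9^i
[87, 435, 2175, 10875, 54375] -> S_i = 87*5^i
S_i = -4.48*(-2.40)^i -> [-4.48, 10.75, -25.8, 61.93, -148.64]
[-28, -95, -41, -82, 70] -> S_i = Random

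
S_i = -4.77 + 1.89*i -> [-4.77, -2.88, -0.99, 0.9, 2.79]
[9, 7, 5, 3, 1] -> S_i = 9 + -2*i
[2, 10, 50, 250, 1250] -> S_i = 2*5^i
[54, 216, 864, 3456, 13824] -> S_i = 54*4^i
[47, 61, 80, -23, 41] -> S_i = Random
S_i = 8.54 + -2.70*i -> [8.54, 5.84, 3.14, 0.44, -2.26]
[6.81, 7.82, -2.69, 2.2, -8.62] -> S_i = Random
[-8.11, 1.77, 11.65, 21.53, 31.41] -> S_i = -8.11 + 9.88*i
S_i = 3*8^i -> [3, 24, 192, 1536, 12288]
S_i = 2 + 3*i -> [2, 5, 8, 11, 14]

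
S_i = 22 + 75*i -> [22, 97, 172, 247, 322]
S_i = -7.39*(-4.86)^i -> [-7.39, 35.92, -174.55, 848.31, -4122.77]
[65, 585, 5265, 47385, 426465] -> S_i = 65*9^i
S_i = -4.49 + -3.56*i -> [-4.49, -8.05, -11.61, -15.17, -18.73]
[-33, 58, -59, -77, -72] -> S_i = Random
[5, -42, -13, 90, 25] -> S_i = Random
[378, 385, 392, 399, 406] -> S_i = 378 + 7*i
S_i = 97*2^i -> [97, 194, 388, 776, 1552]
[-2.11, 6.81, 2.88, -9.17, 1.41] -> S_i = Random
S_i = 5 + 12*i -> [5, 17, 29, 41, 53]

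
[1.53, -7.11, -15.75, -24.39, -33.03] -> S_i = 1.53 + -8.64*i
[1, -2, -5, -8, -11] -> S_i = 1 + -3*i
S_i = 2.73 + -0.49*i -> [2.73, 2.24, 1.75, 1.26, 0.77]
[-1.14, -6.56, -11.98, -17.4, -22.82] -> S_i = -1.14 + -5.42*i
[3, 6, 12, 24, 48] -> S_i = 3*2^i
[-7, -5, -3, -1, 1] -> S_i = -7 + 2*i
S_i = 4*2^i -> [4, 8, 16, 32, 64]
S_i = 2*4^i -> [2, 8, 32, 128, 512]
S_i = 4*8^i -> [4, 32, 256, 2048, 16384]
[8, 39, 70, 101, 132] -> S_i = 8 + 31*i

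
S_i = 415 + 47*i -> [415, 462, 509, 556, 603]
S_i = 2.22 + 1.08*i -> [2.22, 3.3, 4.38, 5.46, 6.54]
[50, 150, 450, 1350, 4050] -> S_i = 50*3^i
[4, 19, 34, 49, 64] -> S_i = 4 + 15*i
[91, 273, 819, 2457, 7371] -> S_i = 91*3^i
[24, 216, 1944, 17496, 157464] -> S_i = 24*9^i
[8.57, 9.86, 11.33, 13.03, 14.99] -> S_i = 8.57*1.15^i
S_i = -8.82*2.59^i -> [-8.82, -22.84, -59.17, -153.24, -396.89]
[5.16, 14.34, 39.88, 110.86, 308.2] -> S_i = 5.16*2.78^i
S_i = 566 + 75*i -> [566, 641, 716, 791, 866]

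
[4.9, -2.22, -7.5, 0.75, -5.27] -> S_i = Random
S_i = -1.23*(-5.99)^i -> [-1.23, 7.37, -44.13, 264.35, -1583.48]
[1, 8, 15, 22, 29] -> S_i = 1 + 7*i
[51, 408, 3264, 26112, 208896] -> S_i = 51*8^i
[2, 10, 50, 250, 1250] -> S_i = 2*5^i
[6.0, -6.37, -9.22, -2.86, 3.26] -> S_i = Random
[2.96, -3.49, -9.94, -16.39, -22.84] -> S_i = 2.96 + -6.45*i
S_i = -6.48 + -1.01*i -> [-6.48, -7.49, -8.5, -9.51, -10.52]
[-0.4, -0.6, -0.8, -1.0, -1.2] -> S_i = -0.40 + -0.20*i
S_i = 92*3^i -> [92, 276, 828, 2484, 7452]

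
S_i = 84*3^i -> [84, 252, 756, 2268, 6804]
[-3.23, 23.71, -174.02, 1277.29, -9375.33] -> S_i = -3.23*(-7.34)^i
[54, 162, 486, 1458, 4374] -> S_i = 54*3^i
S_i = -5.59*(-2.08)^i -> [-5.59, 11.63, -24.18, 50.3, -104.63]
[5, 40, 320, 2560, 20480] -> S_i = 5*8^i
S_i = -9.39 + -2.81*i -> [-9.39, -12.2, -15.01, -17.82, -20.63]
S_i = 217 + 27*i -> [217, 244, 271, 298, 325]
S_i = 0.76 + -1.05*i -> [0.76, -0.29, -1.34, -2.39, -3.44]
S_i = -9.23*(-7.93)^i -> [-9.23, 73.19, -580.43, 4602.79, -36500.13]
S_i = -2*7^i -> [-2, -14, -98, -686, -4802]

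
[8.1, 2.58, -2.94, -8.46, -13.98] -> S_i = 8.10 + -5.52*i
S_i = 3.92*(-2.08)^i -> [3.92, -8.15, 16.96, -35.28, 73.37]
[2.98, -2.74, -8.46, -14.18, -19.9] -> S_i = 2.98 + -5.72*i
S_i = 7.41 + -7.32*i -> [7.41, 0.09, -7.23, -14.55, -21.87]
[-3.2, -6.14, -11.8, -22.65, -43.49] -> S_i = -3.20*1.92^i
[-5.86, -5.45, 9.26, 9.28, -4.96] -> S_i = Random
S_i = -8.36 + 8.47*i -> [-8.36, 0.11, 8.58, 17.05, 25.52]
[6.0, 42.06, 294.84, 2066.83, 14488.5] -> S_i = 6.00*7.01^i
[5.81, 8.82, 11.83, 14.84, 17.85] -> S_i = 5.81 + 3.01*i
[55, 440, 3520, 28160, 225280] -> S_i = 55*8^i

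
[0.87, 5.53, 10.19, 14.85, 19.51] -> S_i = 0.87 + 4.66*i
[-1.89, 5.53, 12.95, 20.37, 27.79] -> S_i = -1.89 + 7.42*i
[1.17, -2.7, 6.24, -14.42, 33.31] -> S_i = 1.17*(-2.31)^i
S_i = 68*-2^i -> [68, -136, 272, -544, 1088]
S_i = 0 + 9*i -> [0, 9, 18, 27, 36]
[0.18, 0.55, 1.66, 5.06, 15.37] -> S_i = 0.18*3.04^i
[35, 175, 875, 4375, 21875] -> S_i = 35*5^i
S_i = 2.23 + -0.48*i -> [2.23, 1.75, 1.27, 0.79, 0.31]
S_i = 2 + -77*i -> [2, -75, -152, -229, -306]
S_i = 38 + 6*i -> [38, 44, 50, 56, 62]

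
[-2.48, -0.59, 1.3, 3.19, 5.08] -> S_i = -2.48 + 1.89*i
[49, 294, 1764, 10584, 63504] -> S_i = 49*6^i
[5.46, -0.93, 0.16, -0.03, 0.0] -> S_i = 5.46*(-0.17)^i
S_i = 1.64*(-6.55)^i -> [1.64, -10.74, 70.36, -460.86, 3018.62]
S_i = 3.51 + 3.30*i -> [3.51, 6.81, 10.11, 13.41, 16.71]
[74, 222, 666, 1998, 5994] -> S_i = 74*3^i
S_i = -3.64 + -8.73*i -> [-3.64, -12.37, -21.1, -29.83, -38.56]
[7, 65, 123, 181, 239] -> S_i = 7 + 58*i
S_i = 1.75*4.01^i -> [1.75, 7.02, 28.14, 112.84, 452.5]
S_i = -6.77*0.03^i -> [-6.77, -0.2, -0.01, -0.0, -0.0]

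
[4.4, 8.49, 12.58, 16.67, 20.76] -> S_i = 4.40 + 4.09*i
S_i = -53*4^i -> [-53, -212, -848, -3392, -13568]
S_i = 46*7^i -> [46, 322, 2254, 15778, 110446]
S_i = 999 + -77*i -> [999, 922, 845, 768, 691]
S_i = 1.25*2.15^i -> [1.25, 2.69, 5.78, 12.42, 26.71]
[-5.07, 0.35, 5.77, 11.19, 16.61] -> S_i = -5.07 + 5.42*i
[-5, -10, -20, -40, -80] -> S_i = -5*2^i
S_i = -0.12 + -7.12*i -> [-0.12, -7.24, -14.36, -21.48, -28.6]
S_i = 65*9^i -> [65, 585, 5265, 47385, 426465]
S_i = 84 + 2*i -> [84, 86, 88, 90, 92]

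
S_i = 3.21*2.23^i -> [3.21, 7.16, 15.96, 35.6, 79.38]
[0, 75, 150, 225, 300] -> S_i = 0 + 75*i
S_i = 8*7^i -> [8, 56, 392, 2744, 19208]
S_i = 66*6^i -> [66, 396, 2376, 14256, 85536]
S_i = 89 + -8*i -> [89, 81, 73, 65, 57]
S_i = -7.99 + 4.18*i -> [-7.99, -3.81, 0.37, 4.55, 8.73]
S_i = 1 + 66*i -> [1, 67, 133, 199, 265]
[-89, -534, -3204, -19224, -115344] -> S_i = -89*6^i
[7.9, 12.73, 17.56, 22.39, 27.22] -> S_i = 7.90 + 4.83*i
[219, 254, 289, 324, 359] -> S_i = 219 + 35*i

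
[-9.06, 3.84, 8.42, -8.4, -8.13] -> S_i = Random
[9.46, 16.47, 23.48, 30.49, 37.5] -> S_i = 9.46 + 7.01*i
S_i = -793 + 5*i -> [-793, -788, -783, -778, -773]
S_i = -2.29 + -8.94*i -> [-2.29, -11.23, -20.17, -29.11, -38.05]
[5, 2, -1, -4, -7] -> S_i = 5 + -3*i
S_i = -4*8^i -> [-4, -32, -256, -2048, -16384]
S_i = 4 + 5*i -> [4, 9, 14, 19, 24]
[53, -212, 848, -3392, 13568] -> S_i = 53*-4^i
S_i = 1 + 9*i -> [1, 10, 19, 28, 37]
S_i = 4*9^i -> [4, 36, 324, 2916, 26244]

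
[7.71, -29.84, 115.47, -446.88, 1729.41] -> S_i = 7.71*(-3.87)^i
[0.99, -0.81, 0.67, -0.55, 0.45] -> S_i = 0.99*(-0.82)^i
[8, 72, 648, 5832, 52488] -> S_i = 8*9^i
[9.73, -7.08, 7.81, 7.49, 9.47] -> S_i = Random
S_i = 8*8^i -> [8, 64, 512, 4096, 32768]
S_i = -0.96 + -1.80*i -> [-0.96, -2.76, -4.56, -6.36, -8.16]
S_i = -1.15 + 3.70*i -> [-1.15, 2.55, 6.25, 9.95, 13.65]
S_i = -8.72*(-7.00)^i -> [-8.72, 61.04, -427.28, 2990.96, -20936.72]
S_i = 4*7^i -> [4, 28, 196, 1372, 9604]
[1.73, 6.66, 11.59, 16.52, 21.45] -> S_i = 1.73 + 4.93*i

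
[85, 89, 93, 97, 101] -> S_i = 85 + 4*i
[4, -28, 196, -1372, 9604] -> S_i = 4*-7^i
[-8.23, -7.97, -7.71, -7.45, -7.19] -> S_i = -8.23 + 0.26*i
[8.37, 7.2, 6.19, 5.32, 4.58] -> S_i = 8.37*0.86^i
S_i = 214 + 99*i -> [214, 313, 412, 511, 610]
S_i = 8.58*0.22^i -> [8.58, 1.89, 0.42, 0.09, 0.02]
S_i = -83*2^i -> [-83, -166, -332, -664, -1328]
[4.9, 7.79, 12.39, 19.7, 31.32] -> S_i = 4.90*1.59^i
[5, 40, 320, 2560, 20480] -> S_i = 5*8^i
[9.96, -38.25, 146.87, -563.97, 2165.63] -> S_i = 9.96*(-3.84)^i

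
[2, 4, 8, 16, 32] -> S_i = 2*2^i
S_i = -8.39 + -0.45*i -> [-8.39, -8.84, -9.29, -9.74, -10.19]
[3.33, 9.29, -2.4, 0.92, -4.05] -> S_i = Random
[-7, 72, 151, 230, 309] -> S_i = -7 + 79*i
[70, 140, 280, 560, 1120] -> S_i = 70*2^i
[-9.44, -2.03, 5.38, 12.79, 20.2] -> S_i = -9.44 + 7.41*i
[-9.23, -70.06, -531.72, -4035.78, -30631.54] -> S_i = -9.23*7.59^i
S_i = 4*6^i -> [4, 24, 144, 864, 5184]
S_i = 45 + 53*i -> [45, 98, 151, 204, 257]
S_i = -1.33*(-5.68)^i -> [-1.33, 7.55, -42.91, 243.72, -1384.35]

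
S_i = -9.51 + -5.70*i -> [-9.51, -15.21, -20.91, -26.61, -32.31]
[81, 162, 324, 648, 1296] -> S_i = 81*2^i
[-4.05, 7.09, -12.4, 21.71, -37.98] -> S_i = -4.05*(-1.75)^i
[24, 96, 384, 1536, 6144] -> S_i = 24*4^i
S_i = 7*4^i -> [7, 28, 112, 448, 1792]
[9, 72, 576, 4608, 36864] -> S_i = 9*8^i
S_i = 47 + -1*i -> [47, 46, 45, 44, 43]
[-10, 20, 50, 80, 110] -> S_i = -10 + 30*i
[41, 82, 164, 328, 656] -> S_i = 41*2^i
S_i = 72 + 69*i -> [72, 141, 210, 279, 348]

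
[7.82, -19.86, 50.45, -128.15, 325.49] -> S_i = 7.82*(-2.54)^i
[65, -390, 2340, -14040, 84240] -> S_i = 65*-6^i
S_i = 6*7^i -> [6, 42, 294, 2058, 14406]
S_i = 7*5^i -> [7, 35, 175, 875, 4375]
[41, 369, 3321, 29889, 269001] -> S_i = 41*9^i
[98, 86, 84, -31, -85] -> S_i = Random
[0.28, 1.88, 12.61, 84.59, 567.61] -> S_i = 0.28*6.71^i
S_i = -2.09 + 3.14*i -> [-2.09, 1.05, 4.19, 7.33, 10.47]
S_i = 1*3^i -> [1, 3, 9, 27, 81]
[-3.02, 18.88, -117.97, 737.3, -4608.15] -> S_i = -3.02*(-6.25)^i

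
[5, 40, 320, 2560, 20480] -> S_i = 5*8^i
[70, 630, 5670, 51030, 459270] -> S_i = 70*9^i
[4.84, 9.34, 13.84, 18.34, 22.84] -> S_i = 4.84 + 4.50*i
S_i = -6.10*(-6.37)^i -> [-6.1, 38.86, -247.52, 1576.7, -10043.56]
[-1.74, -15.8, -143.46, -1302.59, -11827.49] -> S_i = -1.74*9.08^i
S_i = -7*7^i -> [-7, -49, -343, -2401, -16807]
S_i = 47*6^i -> [47, 282, 1692, 10152, 60912]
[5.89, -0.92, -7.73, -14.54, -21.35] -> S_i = 5.89 + -6.81*i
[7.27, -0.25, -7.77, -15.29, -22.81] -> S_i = 7.27 + -7.52*i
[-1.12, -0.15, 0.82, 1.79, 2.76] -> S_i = -1.12 + 0.97*i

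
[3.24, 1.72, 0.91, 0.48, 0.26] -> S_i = 3.24*0.53^i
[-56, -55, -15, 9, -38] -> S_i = Random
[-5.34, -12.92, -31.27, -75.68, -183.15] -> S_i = -5.34*2.42^i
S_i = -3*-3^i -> [-3, 9, -27, 81, -243]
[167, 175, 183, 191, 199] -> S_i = 167 + 8*i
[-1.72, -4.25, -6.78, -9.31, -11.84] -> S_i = -1.72 + -2.53*i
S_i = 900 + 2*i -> [900, 902, 904, 906, 908]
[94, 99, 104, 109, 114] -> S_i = 94 + 5*i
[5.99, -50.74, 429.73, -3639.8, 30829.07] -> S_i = 5.99*(-8.47)^i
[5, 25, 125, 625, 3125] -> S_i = 5*5^i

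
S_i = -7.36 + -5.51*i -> [-7.36, -12.87, -18.38, -23.89, -29.4]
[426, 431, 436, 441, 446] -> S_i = 426 + 5*i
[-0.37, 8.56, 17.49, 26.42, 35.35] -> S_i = -0.37 + 8.93*i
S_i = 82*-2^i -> [82, -164, 328, -656, 1312]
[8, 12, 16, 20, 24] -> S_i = 8 + 4*i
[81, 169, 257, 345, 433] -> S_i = 81 + 88*i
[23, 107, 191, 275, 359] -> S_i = 23 + 84*i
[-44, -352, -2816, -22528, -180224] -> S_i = -44*8^i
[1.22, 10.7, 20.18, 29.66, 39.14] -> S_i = 1.22 + 9.48*i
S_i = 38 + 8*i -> [38, 46, 54, 62, 70]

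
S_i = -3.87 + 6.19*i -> [-3.87, 2.32, 8.51, 14.7, 20.89]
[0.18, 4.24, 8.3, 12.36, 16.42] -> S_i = 0.18 + 4.06*i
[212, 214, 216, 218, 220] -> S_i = 212 + 2*i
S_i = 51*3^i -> [51, 153, 459, 1377, 4131]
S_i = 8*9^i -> [8, 72, 648, 5832, 52488]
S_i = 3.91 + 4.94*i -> [3.91, 8.85, 13.79, 18.73, 23.67]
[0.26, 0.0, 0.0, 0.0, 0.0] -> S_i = 0.26*0.01^i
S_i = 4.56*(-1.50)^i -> [4.56, -6.84, 10.26, -15.39, 23.08]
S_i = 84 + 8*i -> [84, 92, 100, 108, 116]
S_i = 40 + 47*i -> [40, 87, 134, 181, 228]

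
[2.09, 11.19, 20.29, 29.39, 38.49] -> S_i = 2.09 + 9.10*i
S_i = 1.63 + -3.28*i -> [1.63, -1.65, -4.93, -8.21, -11.49]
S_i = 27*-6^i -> [27, -162, 972, -5832, 34992]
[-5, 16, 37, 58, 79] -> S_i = -5 + 21*i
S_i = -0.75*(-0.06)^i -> [-0.75, 0.04, -0.0, 0.0, -0.0]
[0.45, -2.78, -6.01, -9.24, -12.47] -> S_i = 0.45 + -3.23*i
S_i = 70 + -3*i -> [70, 67, 64, 61, 58]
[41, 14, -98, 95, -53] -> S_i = Random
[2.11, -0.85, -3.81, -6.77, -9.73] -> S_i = 2.11 + -2.96*i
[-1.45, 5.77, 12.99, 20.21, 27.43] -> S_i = -1.45 + 7.22*i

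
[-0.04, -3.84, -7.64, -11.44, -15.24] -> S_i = -0.04 + -3.80*i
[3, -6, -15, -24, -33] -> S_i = 3 + -9*i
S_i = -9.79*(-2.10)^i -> [-9.79, 20.56, -43.17, 90.67, -190.4]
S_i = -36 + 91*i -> [-36, 55, 146, 237, 328]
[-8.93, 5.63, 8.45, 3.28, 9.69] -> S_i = Random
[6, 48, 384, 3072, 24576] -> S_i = 6*8^i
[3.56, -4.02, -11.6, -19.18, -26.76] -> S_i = 3.56 + -7.58*i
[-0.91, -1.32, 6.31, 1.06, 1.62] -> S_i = Random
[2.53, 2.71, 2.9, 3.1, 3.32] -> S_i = 2.53*1.07^i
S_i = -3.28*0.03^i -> [-3.28, -0.1, -0.0, -0.0, -0.0]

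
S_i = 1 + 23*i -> [1, 24, 47, 70, 93]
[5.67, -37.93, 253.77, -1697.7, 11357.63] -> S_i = 5.67*(-6.69)^i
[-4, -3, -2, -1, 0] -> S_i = -4 + 1*i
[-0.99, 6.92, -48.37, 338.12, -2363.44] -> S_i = -0.99*(-6.99)^i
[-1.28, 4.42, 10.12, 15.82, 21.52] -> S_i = -1.28 + 5.70*i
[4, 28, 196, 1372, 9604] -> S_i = 4*7^i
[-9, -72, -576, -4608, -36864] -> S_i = -9*8^i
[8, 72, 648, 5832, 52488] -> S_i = 8*9^i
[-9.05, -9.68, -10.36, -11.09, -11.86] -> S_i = -9.05*1.07^i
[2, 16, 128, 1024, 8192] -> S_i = 2*8^i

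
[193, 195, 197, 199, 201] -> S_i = 193 + 2*i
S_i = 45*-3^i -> [45, -135, 405, -1215, 3645]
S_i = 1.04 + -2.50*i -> [1.04, -1.46, -3.96, -6.46, -8.96]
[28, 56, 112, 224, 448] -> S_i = 28*2^i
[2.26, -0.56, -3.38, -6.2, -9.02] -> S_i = 2.26 + -2.82*i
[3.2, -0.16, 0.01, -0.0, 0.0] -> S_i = 3.20*(-0.05)^i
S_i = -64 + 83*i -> [-64, 19, 102, 185, 268]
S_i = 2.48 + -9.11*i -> [2.48, -6.63, -15.74, -24.85, -33.96]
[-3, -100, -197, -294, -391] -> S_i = -3 + -97*i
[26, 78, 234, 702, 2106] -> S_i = 26*3^i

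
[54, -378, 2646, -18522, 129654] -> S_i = 54*-7^i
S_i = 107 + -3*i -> [107, 104, 101, 98, 95]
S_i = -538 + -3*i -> [-538, -541, -544, -547, -550]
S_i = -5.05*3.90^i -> [-5.05, -19.7, -76.81, -299.56, -1168.29]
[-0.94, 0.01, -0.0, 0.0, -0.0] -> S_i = -0.94*(-0.01)^i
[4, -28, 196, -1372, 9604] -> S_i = 4*-7^i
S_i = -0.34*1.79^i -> [-0.34, -0.61, -1.09, -1.95, -3.49]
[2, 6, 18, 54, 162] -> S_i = 2*3^i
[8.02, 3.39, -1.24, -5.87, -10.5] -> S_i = 8.02 + -4.63*i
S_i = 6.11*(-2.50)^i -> [6.11, -15.28, 38.19, -95.47, 238.67]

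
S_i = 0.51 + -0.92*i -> [0.51, -0.41, -1.33, -2.25, -3.17]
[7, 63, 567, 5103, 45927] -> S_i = 7*9^i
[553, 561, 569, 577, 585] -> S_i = 553 + 8*i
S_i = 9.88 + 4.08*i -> [9.88, 13.96, 18.04, 22.12, 26.2]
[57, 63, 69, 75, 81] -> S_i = 57 + 6*i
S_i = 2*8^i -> [2, 16, 128, 1024, 8192]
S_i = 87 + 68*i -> [87, 155, 223, 291, 359]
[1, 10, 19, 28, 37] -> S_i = 1 + 9*i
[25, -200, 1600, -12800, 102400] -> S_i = 25*-8^i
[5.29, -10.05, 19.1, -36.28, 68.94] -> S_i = 5.29*(-1.90)^i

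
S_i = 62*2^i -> [62, 124, 248, 496, 992]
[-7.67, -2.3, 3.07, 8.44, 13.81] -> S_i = -7.67 + 5.37*i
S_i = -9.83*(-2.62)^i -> [-9.83, 25.75, -67.48, 176.79, -463.19]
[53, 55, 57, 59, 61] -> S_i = 53 + 2*i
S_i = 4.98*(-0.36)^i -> [4.98, -1.79, 0.65, -0.23, 0.08]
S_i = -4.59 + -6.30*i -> [-4.59, -10.89, -17.19, -23.49, -29.79]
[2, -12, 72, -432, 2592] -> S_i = 2*-6^i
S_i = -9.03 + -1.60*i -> [-9.03, -10.63, -12.23, -13.83, -15.43]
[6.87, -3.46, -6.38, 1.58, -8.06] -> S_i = Random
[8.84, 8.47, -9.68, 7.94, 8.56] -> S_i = Random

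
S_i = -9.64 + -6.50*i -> [-9.64, -16.14, -22.64, -29.14, -35.64]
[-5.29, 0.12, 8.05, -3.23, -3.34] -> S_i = Random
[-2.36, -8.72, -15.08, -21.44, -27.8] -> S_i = -2.36 + -6.36*i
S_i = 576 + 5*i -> [576, 581, 586, 591, 596]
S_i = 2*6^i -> [2, 12, 72, 432, 2592]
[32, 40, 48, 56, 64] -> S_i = 32 + 8*i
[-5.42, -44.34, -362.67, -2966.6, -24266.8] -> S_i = -5.42*8.18^i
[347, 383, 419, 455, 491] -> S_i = 347 + 36*i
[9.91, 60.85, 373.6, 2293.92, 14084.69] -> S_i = 9.91*6.14^i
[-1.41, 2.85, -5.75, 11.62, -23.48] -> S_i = -1.41*(-2.02)^i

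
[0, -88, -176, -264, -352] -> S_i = 0 + -88*i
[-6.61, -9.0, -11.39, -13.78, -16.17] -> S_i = -6.61 + -2.39*i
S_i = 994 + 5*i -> [994, 999, 1004, 1009, 1014]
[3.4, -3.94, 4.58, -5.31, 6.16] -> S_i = 3.40*(-1.16)^i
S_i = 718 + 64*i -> [718, 782, 846, 910, 974]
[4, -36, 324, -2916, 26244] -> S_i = 4*-9^i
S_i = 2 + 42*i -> [2, 44, 86, 128, 170]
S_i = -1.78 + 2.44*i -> [-1.78, 0.66, 3.1, 5.54, 7.98]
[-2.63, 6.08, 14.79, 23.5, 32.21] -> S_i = -2.63 + 8.71*i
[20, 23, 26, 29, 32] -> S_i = 20 + 3*i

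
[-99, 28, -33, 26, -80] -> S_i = Random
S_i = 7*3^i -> [7, 21, 63, 189, 567]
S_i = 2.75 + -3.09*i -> [2.75, -0.34, -3.43, -6.52, -9.61]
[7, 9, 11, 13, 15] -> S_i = 7 + 2*i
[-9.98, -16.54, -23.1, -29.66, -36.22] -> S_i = -9.98 + -6.56*i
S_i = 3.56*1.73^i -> [3.56, 6.16, 10.65, 18.43, 31.89]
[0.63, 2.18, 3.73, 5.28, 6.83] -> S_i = 0.63 + 1.55*i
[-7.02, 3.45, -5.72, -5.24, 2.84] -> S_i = Random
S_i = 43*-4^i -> [43, -172, 688, -2752, 11008]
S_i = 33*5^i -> [33, 165, 825, 4125, 20625]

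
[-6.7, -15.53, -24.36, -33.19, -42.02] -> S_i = -6.70 + -8.83*i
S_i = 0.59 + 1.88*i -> [0.59, 2.47, 4.35, 6.23, 8.11]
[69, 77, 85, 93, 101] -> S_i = 69 + 8*i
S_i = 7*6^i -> [7, 42, 252, 1512, 9072]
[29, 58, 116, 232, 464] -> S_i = 29*2^i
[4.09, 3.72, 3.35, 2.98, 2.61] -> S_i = 4.09 + -0.37*i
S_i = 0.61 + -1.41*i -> [0.61, -0.8, -2.21, -3.62, -5.03]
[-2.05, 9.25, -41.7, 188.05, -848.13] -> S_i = -2.05*(-4.51)^i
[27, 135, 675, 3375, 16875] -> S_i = 27*5^i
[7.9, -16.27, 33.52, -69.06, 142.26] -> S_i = 7.90*(-2.06)^i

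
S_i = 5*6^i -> [5, 30, 180, 1080, 6480]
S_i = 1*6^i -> [1, 6, 36, 216, 1296]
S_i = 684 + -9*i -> [684, 675, 666, 657, 648]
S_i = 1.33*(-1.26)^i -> [1.33, -1.68, 2.11, -2.66, 3.35]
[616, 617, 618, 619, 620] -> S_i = 616 + 1*i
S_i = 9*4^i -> [9, 36, 144, 576, 2304]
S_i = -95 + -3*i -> [-95, -98, -101, -104, -107]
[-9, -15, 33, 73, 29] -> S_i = Random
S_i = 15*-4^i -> [15, -60, 240, -960, 3840]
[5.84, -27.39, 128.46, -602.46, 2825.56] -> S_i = 5.84*(-4.69)^i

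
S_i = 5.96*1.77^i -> [5.96, 10.55, 18.67, 33.05, 58.5]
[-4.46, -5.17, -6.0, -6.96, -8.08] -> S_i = -4.46*1.16^i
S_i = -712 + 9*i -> [-712, -703, -694, -685, -676]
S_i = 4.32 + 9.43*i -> [4.32, 13.75, 23.18, 32.61, 42.04]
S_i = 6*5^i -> [6, 30, 150, 750, 3750]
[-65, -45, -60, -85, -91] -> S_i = Random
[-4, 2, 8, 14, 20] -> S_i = -4 + 6*i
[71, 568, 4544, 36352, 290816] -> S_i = 71*8^i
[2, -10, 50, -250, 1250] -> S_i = 2*-5^i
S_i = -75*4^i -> [-75, -300, -1200, -4800, -19200]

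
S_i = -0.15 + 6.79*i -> [-0.15, 6.64, 13.43, 20.22, 27.01]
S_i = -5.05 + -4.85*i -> [-5.05, -9.9, -14.75, -19.6, -24.45]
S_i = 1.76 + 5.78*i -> [1.76, 7.54, 13.32, 19.1, 24.88]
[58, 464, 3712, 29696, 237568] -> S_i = 58*8^i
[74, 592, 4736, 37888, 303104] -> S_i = 74*8^i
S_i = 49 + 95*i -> [49, 144, 239, 334, 429]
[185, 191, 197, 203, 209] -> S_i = 185 + 6*i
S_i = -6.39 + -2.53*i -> [-6.39, -8.92, -11.45, -13.98, -16.51]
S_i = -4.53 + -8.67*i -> [-4.53, -13.2, -21.87, -30.54, -39.21]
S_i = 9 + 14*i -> [9, 23, 37, 51, 65]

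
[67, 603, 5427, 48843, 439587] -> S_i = 67*9^i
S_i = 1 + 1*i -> [1, 2, 3, 4, 5]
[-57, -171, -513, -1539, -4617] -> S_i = -57*3^i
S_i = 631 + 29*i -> [631, 660, 689, 718, 747]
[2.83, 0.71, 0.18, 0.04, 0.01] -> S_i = 2.83*0.25^i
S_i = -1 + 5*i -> [-1, 4, 9, 14, 19]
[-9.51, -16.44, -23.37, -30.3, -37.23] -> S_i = -9.51 + -6.93*i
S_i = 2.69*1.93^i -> [2.69, 5.19, 10.02, 19.34, 37.32]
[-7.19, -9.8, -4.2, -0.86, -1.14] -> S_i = Random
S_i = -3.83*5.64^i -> [-3.83, -21.6, -121.83, -687.13, -3875.39]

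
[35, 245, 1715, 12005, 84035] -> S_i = 35*7^i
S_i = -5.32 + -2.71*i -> [-5.32, -8.03, -10.74, -13.45, -16.16]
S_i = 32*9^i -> [32, 288, 2592, 23328, 209952]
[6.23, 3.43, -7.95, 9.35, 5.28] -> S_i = Random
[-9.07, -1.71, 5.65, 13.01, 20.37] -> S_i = -9.07 + 7.36*i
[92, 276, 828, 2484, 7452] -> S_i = 92*3^i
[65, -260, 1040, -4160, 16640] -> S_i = 65*-4^i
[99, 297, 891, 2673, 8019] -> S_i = 99*3^i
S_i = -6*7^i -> [-6, -42, -294, -2058, -14406]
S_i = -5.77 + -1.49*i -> [-5.77, -7.26, -8.75, -10.24, -11.73]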